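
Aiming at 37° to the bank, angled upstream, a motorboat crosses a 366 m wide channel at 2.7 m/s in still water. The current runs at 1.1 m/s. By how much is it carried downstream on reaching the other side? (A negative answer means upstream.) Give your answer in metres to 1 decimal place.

-237.9 m

Perpendicular speed = 1.625 m/s; crossing time = 366 / 1.625 = 225.245 s.
Net downstream speed = -1.056 m/s.
Drift = -1.056 × 225.245 = -237.929 m (upstream).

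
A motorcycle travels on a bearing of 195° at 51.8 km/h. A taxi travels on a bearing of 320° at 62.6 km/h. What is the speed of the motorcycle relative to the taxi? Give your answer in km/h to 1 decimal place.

101.6 km/h

Taking east as x and north as y: motorcycle velocity = (-13.407, -50.035) km/h; taxi velocity = (-40.239, 47.954) km/h.
Velocity of motorcycle relative to taxi = (-13.407, -50.035) − (-40.239, 47.954) = (26.832, -97.989) km/h.
Magnitude = |(26.832, -97.989)| = 101.597 km/h.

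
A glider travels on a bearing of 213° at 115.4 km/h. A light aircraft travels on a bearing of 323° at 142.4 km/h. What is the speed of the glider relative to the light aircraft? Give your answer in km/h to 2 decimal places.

211.74 km/h

Taking east as x and north as y: glider velocity = (-62.851, -96.783) km/h; light aircraft velocity = (-85.698, 113.726) km/h.
Velocity of glider relative to light aircraft = (-62.851, -96.783) − (-85.698, 113.726) = (22.847, -210.508) km/h.
Magnitude = |(22.847, -210.508)| = 211.744 km/h.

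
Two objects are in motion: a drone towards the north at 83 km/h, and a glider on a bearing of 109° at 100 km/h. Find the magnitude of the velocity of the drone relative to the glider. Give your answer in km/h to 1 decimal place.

Taking east as x and north as y: drone velocity = (0.000, 83.000) km/h; glider velocity = (94.552, -32.557) km/h.
Velocity of drone relative to glider = (0.000, 83.000) − (94.552, -32.557) = (-94.552, 115.557) km/h.
Magnitude = |(-94.552, 115.557)| = 149.310 km/h.

149.3 km/h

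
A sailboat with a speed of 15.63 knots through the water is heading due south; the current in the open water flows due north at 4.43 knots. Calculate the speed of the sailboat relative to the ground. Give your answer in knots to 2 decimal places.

11.20 knots

Taking east as x and north as y: velocity relative to the water = (0.000, -15.630) knots; the water relative to ground = (0.000, 4.430) knots.
Velocity relative to ground = (0.000, -15.630) + (0.000, 4.430) = (0.000, -11.200) knots.
Speed = |(0.000, -11.200)| = 11.200 knots.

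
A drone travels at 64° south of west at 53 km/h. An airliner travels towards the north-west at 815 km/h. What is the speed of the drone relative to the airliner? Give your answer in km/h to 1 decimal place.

833.8 km/h

Taking east as x and north as y: drone velocity = (-23.234, -47.636) km/h; airliner velocity = (-576.292, 576.292) km/h.
Velocity of drone relative to airliner = (-23.234, -47.636) − (-576.292, 576.292) = (553.058, -623.928) km/h.
Magnitude = |(553.058, -623.928)| = 833.762 km/h.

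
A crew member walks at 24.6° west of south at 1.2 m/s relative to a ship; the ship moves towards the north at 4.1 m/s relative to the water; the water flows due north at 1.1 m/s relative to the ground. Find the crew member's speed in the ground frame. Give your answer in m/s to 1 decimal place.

4.1 m/s

In east/north components (m/s): crew member relative to ship = (-0.500, -1.091); ship relative to water = (0.000, 4.100); water relative to ground = (0.000, 1.100).
Sum = (-0.500, 4.109) m/s.
Speed = |(-0.500, 4.109)| = 4.139 m/s.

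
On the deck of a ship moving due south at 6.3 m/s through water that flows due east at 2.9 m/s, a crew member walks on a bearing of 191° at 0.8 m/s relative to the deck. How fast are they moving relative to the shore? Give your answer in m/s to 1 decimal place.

7.6 m/s

In east/north components (m/s): crew member relative to ship = (-0.153, -0.785); ship relative to water = (0.000, -6.300); water relative to ground = (2.900, 0.000).
Sum = (2.747, -7.085) m/s.
Speed = |(2.747, -7.085)| = 7.599 m/s.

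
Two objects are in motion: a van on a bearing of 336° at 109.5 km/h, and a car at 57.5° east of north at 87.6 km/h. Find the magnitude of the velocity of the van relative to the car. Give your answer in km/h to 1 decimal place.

129.7 km/h

Taking east as x and north as y: van velocity = (-44.538, 100.033) km/h; car velocity = (73.881, 47.067) km/h.
Velocity of van relative to car = (-44.538, 100.033) − (73.881, 47.067) = (-118.419, 52.966) km/h.
Magnitude = |(-118.419, 52.966)| = 129.724 km/h.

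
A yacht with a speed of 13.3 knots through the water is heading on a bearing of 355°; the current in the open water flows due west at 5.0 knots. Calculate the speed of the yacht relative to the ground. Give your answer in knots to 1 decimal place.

14.6 knots

Taking east as x and north as y: velocity relative to the water = (-1.159, 13.249) knots; the water relative to ground = (-5.000, 0.000) knots.
Velocity relative to ground = (-1.159, 13.249) + (-5.000, 0.000) = (-6.159, 13.249) knots.
Speed = |(-6.159, 13.249)| = 14.611 knots.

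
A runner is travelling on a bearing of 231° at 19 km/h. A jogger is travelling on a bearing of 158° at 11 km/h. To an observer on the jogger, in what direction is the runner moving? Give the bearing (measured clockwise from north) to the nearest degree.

265°

Taking east as x and north as y: runner velocity = (-14.766, -11.957) km/h; jogger velocity = (4.121, -10.199) km/h.
Velocity of runner relative to jogger = (-14.766, -11.957) − (4.121, -10.199) = (-18.886, -1.758) km/h.
Bearing = atan2(-18.89, -1.76) = 264.68° clockwise from north.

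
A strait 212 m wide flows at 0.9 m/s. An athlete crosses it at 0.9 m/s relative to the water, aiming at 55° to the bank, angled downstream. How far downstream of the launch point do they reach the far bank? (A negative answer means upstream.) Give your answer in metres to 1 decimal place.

407.2 m

Perpendicular speed = 0.737 m/s; crossing time = 212 / 0.737 = 287.560 s.
Net downstream speed = 1.416 m/s.
Drift = 1.416 × 287.560 = 407.248 m (downstream).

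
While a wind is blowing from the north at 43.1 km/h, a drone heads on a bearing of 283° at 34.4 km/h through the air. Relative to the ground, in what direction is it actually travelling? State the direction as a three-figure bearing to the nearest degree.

223°

Taking east as x and north as y: velocity relative to the air = (-33.518, 7.738) km/h; the air relative to ground = (0.000, -43.100) km/h.
Velocity relative to ground = (-33.518, 7.738) + (0.000, -43.100) = (-33.518, -35.362) km/h.
Bearing = atan2(-33.52, -35.36) = 223.47° clockwise from north.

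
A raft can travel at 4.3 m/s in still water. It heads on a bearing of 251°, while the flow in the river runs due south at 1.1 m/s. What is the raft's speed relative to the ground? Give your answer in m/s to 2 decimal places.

4.77 m/s

Taking east as x and north as y: velocity relative to the water = (-4.066, -1.400) m/s; the water relative to ground = (0.000, -1.100) m/s.
Velocity relative to ground = (-4.066, -1.400) + (0.000, -1.100) = (-4.066, -2.500) m/s.
Speed = |(-4.066, -2.500)| = 4.773 m/s.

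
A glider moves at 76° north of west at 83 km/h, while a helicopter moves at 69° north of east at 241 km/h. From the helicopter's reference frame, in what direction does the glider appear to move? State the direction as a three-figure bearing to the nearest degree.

Taking east as x and north as y: glider velocity = (-20.080, 80.535) km/h; helicopter velocity = (86.367, 224.993) km/h.
Velocity of glider relative to helicopter = (-20.080, 80.535) − (86.367, 224.993) = (-106.446, -144.458) km/h.
Bearing = atan2(-106.45, -144.46) = 216.39° clockwise from north.

216°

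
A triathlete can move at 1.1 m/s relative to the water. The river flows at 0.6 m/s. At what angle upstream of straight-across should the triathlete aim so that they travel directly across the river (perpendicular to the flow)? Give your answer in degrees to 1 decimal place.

To cancel the current, the upstream component of the triathlete's velocity must equal the flow: 1.1 sin θ = 0.6.
sin θ = 0.6 / 1.1 = 0.5455.
θ = arcsin(0.5455) = 33.056°.

33.1°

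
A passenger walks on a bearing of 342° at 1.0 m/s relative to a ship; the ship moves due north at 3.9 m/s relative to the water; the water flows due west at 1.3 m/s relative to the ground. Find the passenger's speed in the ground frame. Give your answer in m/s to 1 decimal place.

5.1 m/s

In east/north components (m/s): passenger relative to ship = (-0.309, 0.951); ship relative to water = (0.000, 3.900); water relative to ground = (-1.300, 0.000).
Sum = (-1.609, 4.851) m/s.
Speed = |(-1.609, 4.851)| = 5.111 m/s.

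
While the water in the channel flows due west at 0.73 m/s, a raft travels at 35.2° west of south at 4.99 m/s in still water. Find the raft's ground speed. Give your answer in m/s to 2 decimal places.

5.44 m/s

Taking east as x and north as y: velocity relative to the water = (-2.876, -4.078) m/s; the water relative to ground = (-0.730, 0.000) m/s.
Velocity relative to ground = (-2.876, -4.078) + (-0.730, 0.000) = (-3.606, -4.078) m/s.
Speed = |(-3.606, -4.078)| = 5.444 m/s.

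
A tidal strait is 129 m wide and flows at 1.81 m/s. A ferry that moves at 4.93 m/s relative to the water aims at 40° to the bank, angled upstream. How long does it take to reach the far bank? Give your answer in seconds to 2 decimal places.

The component of the ferry's velocity perpendicular to the bank is 4.93 × sin 40° = 3.169 m/s.
The flow acts along the bank and has no component across it.
Time = 129 / 3.169 = 40.708 s.

40.71 s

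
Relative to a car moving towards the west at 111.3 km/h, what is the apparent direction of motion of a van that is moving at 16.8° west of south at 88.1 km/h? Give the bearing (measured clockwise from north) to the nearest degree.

Taking east as x and north as y: van velocity = (-25.464, -84.340) km/h; car velocity = (-111.300, 0.000) km/h.
Velocity of van relative to car = (-25.464, -84.340) − (-111.300, 0.000) = (85.836, -84.340) km/h.
Bearing = atan2(85.84, -84.34) = 134.50° clockwise from north.

134°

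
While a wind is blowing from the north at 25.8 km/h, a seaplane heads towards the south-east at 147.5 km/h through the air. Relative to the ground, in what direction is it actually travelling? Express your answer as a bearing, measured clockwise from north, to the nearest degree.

141°

Taking east as x and north as y: velocity relative to the air = (104.298, -104.298) km/h; the air relative to ground = (0.000, -25.800) km/h.
Velocity relative to ground = (104.298, -104.298) + (0.000, -25.800) = (104.298, -130.098) km/h.
Bearing = atan2(104.30, -130.10) = 141.28° clockwise from north.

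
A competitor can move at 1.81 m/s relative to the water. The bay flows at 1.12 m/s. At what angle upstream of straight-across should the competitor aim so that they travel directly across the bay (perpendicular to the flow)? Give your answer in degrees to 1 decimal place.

To cancel the current, the upstream component of the competitor's velocity must equal the flow: 1.81 sin θ = 1.12.
sin θ = 1.12 / 1.81 = 0.6188.
θ = arcsin(0.6188) = 38.227°.

38.2°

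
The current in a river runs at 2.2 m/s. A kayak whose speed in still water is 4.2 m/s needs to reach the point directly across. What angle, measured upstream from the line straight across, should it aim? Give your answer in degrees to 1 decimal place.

31.6°

To cancel the current, the upstream component of the kayak's velocity must equal the flow: 4.2 sin θ = 2.2.
sin θ = 2.2 / 4.2 = 0.5238.
θ = arcsin(0.5238) = 31.588°.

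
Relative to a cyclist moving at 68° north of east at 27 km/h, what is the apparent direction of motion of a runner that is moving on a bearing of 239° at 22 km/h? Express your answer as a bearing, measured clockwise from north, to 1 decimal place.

Taking east as x and north as y: runner velocity = (-18.858, -11.331) km/h; cyclist velocity = (10.114, 25.034) km/h.
Velocity of runner relative to cyclist = (-18.858, -11.331) − (10.114, 25.034) = (-28.972, -36.365) km/h.
Bearing = atan2(-28.97, -36.36) = 218.54° clockwise from north.

218.5°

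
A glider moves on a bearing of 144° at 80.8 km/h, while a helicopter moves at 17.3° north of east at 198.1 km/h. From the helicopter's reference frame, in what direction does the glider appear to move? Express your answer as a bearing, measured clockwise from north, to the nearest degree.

229°

Taking east as x and north as y: glider velocity = (47.493, -65.369) km/h; helicopter velocity = (189.138, 58.910) km/h.
Velocity of glider relative to helicopter = (47.493, -65.369) − (189.138, 58.910) = (-141.645, -124.279) km/h.
Bearing = atan2(-141.65, -124.28) = 228.74° clockwise from north.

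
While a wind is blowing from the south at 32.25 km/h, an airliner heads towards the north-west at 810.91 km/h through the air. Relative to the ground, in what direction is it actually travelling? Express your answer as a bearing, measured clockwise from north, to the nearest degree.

Taking east as x and north as y: velocity relative to the air = (-573.400, 573.400) km/h; the air relative to ground = (0.000, 32.250) km/h.
Velocity relative to ground = (-573.400, 573.400) + (0.000, 32.250) = (-573.400, 605.650) km/h.
Bearing = atan2(-573.40, 605.65) = 316.57° clockwise from north.

317°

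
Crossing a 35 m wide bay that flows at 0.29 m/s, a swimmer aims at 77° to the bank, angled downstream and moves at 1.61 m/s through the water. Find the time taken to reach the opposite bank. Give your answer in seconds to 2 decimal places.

The component of the swimmer's velocity perpendicular to the bank is 1.61 × sin 77° = 1.569 m/s.
The flow acts along the bank and has no component across it.
Time = 35 / 1.569 = 22.311 s.

22.31 s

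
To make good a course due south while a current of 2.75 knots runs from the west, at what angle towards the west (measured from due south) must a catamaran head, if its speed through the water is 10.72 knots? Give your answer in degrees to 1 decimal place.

14.9°

The current pushes perpendicular to the desired track; the heading must have a component into the current equal to 2.75 knots: 10.72 sin θ = 2.75.
sin θ = 0.2565, so θ = 14.864°.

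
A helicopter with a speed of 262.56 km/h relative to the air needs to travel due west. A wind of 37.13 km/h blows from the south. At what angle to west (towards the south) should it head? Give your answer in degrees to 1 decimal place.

8.1°

The wind pushes perpendicular to the desired track; the heading must have a component into the wind equal to 37.13 km/h: 262.56 sin θ = 37.13.
sin θ = 0.1414, so θ = 8.130°.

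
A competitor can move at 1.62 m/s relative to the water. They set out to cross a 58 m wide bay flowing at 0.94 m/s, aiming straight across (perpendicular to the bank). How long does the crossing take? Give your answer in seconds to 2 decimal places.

35.80 s

The component of the competitor's velocity perpendicular to the bank is 1.62 m/s.
Only the cross-stream component determines the crossing time; the current contributes nothing perpendicular to the bank.
Time = 58 / 1.620 = 35.802 s.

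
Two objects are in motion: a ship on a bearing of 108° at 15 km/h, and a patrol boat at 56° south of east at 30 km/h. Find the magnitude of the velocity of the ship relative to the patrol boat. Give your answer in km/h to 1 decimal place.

20.4 km/h

Taking east as x and north as y: ship velocity = (14.266, -4.635) km/h; patrol boat velocity = (16.776, -24.871) km/h.
Velocity of ship relative to patrol boat = (14.266, -4.635) − (16.776, -24.871) = (-2.510, 20.236) km/h.
Magnitude = |(-2.510, 20.236)| = 20.391 km/h.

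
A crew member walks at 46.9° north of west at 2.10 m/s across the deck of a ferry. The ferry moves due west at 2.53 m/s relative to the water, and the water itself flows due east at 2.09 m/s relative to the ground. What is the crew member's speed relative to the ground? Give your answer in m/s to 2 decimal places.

2.42 m/s

In east/north components (m/s): crew member relative to ferry = (-1.435, 1.533); ferry relative to water = (-2.530, 0.000); water relative to ground = (2.090, 0.000).
Sum = (-1.875, 1.533) m/s.
Speed = |(-1.875, 1.533)| = 2.422 m/s.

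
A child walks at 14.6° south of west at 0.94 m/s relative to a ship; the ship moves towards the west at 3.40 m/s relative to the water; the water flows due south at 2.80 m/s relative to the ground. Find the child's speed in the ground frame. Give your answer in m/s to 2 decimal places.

5.27 m/s

In east/north components (m/s): child relative to ship = (-0.910, -0.237); ship relative to water = (-3.400, 0.000); water relative to ground = (0.000, -2.800).
Sum = (-4.310, -3.037) m/s.
Speed = |(-4.310, -3.037)| = 5.272 m/s.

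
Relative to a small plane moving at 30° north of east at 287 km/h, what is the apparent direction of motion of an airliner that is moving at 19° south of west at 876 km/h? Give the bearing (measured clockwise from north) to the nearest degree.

Taking east as x and north as y: airliner velocity = (-828.274, -285.198) km/h; small plane velocity = (248.549, 143.500) km/h.
Velocity of airliner relative to small plane = (-828.274, -285.198) − (248.549, 143.500) = (-1076.824, -428.698) km/h.
Bearing = atan2(-1076.82, -428.70) = 248.29° clockwise from north.

248°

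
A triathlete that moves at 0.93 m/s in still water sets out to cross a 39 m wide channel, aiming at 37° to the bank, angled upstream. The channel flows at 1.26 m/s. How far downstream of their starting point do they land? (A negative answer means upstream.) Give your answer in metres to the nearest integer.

Perpendicular speed = 0.560 m/s; crossing time = 39 / 0.560 = 69.682 s.
Net downstream speed = 0.517 m/s.
Drift = 0.517 × 69.682 = 36.044 m (downstream).

36 m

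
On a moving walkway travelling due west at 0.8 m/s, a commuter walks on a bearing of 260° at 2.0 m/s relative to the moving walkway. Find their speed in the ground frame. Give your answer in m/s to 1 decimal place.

Taking east as x and north as y: moving walkway velocity = (-0.800, 0.000) m/s; commuter velocity relative to moving walkway = (-1.970, -0.347) m/s.
Velocity relative to ground = (-0.800, 0.000) + (-1.970, -0.347) = (-2.770, -0.347) m/s.
Speed = |(-2.770, -0.347)| = 2.791 m/s.

2.8 m/s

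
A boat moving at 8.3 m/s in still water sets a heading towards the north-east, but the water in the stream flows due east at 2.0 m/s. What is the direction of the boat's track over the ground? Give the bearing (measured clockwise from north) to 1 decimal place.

Taking east as x and north as y: velocity relative to the water = (5.869, 5.869) m/s; the water relative to ground = (2.000, 0.000) m/s.
Velocity relative to ground = (5.869, 5.869) + (2.000, 0.000) = (7.869, 5.869) m/s.
Bearing = atan2(7.87, 5.87) = 53.28° clockwise from north.

053.3°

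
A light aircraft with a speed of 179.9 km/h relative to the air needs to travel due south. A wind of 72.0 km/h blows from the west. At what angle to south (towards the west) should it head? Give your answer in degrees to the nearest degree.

The wind pushes perpendicular to the desired track; the heading must have a component into the wind equal to 72.0 km/h: 179.9 sin θ = 72.0.
sin θ = 0.4002, so θ = 23.592°.

24°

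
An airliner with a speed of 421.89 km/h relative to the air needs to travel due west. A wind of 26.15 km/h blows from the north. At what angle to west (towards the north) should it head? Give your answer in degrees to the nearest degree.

The wind pushes perpendicular to the desired track; the heading must have a component into the wind equal to 26.15 km/h: 421.89 sin θ = 26.15.
sin θ = 0.0620, so θ = 3.554°.

4°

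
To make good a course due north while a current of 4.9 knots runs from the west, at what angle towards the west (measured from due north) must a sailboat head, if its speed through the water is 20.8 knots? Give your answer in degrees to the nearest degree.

The current pushes perpendicular to the desired track; the heading must have a component into the current equal to 4.9 knots: 20.8 sin θ = 4.9.
sin θ = 0.2356, so θ = 13.626°.

14°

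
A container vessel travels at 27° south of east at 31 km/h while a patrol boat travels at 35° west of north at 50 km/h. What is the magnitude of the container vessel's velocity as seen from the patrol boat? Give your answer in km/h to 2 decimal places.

78.73 km/h

Taking east as x and north as y: container vessel velocity = (27.621, -14.074) km/h; patrol boat velocity = (-28.679, 40.958) km/h.
Velocity of container vessel relative to patrol boat = (27.621, -14.074) − (-28.679, 40.958) = (56.300, -55.031) km/h.
Magnitude = |(56.300, -55.031)| = 78.728 km/h.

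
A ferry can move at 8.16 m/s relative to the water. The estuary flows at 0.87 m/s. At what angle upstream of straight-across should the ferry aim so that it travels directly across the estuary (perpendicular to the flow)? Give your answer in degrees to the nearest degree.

To cancel the current, the upstream component of the ferry's velocity must equal the flow: 8.16 sin θ = 0.87.
sin θ = 0.87 / 8.16 = 0.1066.
θ = arcsin(0.1066) = 6.120°.

6°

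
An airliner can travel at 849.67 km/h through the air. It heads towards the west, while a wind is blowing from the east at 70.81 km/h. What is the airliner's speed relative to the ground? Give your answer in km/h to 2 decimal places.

Taking east as x and north as y: velocity relative to the air = (-849.670, 0.000) km/h; the air relative to ground = (-70.810, 0.000) km/h.
Velocity relative to ground = (-849.670, 0.000) + (-70.810, 0.000) = (-920.480, 0.000) km/h.
Speed = |(-920.480, 0.000)| = 920.480 km/h.

920.48 km/h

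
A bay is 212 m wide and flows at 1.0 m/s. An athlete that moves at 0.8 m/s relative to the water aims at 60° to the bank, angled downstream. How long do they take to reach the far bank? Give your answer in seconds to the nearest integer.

The component of the athlete's velocity perpendicular to the bank is 0.8 × sin 60° = 0.693 m/s.
The current is parallel to the bank, so it does not affect the crossing time.
Time = 212 / 0.693 = 305.996 s.

306 s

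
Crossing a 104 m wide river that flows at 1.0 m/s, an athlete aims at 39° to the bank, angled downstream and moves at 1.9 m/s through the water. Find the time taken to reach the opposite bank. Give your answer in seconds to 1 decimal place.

87.0 s

The component of the athlete's velocity perpendicular to the bank is 1.9 × sin 39° = 1.196 m/s.
Only the cross-stream component determines the crossing time; the current contributes nothing perpendicular to the bank.
Time = 104 / 1.196 = 86.978 s.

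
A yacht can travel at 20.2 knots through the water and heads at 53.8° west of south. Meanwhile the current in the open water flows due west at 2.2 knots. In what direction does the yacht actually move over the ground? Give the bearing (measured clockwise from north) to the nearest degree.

Taking east as x and north as y: velocity relative to the water = (-16.301, -11.930) knots; the water relative to ground = (-2.200, 0.000) knots.
Velocity relative to ground = (-16.301, -11.930) + (-2.200, 0.000) = (-18.501, -11.930) knots.
Bearing = atan2(-18.50, -11.93) = 237.18° clockwise from north.

237°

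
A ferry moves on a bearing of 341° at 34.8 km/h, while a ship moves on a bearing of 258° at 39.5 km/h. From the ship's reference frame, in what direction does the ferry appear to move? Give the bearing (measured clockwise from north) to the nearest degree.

Taking east as x and north as y: ferry velocity = (-11.330, 32.904) km/h; ship velocity = (-38.637, -8.213) km/h.
Velocity of ferry relative to ship = (-11.330, 32.904) − (-38.637, -8.213) = (27.307, 41.117) km/h.
Bearing = atan2(27.31, 41.12) = 33.59° clockwise from north.

034°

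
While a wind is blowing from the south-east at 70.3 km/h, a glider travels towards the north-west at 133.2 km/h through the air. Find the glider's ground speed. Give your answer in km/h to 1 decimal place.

Taking east as x and north as y: velocity relative to the air = (-94.187, 94.187) km/h; the air relative to ground = (-49.710, 49.710) km/h.
Velocity relative to ground = (-94.187, 94.187) + (-49.710, 49.710) = (-143.896, 143.896) km/h.
Speed = |(-143.896, 143.896)| = 203.500 km/h.

203.5 km/h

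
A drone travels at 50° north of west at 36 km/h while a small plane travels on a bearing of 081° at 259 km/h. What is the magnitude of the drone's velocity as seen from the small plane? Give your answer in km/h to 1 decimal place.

Taking east as x and north as y: drone velocity = (-23.140, 27.578) km/h; small plane velocity = (255.811, 40.517) km/h.
Velocity of drone relative to small plane = (-23.140, 27.578) − (255.811, 40.517) = (-278.952, -12.939) km/h.
Magnitude = |(-278.952, -12.939)| = 279.252 km/h.

279.3 km/h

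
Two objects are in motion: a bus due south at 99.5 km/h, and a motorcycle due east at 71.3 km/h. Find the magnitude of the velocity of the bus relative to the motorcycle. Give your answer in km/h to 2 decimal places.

122.41 km/h

Taking east as x and north as y: bus velocity = (0.000, -99.500) km/h; motorcycle velocity = (71.300, 0.000) km/h.
Velocity of bus relative to motorcycle = (0.000, -99.500) − (71.300, 0.000) = (-71.300, -99.500) km/h.
Magnitude = |(-71.300, -99.500)| = 122.409 km/h.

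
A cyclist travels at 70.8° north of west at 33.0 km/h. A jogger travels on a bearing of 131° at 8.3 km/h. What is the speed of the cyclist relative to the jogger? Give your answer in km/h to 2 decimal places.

Taking east as x and north as y: cyclist velocity = (-10.853, 31.164) km/h; jogger velocity = (6.264, -5.445) km/h.
Velocity of cyclist relative to jogger = (-10.853, 31.164) − (6.264, -5.445) = (-17.117, 36.610) km/h.
Magnitude = |(-17.117, 36.610)| = 40.414 km/h.

40.41 km/h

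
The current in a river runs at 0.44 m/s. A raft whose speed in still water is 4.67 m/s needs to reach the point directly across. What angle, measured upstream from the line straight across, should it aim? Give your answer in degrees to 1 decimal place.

5.4°

To cancel the current, the upstream component of the raft's velocity must equal the flow: 4.67 sin θ = 0.44.
sin θ = 0.44 / 4.67 = 0.0942.
θ = arcsin(0.0942) = 5.406°.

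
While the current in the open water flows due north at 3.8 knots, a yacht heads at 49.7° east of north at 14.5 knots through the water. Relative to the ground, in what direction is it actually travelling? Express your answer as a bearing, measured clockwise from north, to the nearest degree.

040°

Taking east as x and north as y: velocity relative to the water = (11.059, 9.378) knots; the water relative to ground = (0.000, 3.800) knots.
Velocity relative to ground = (11.059, 9.378) + (0.000, 3.800) = (11.059, 13.178) knots.
Bearing = atan2(11.06, 13.18) = 40.00° clockwise from north.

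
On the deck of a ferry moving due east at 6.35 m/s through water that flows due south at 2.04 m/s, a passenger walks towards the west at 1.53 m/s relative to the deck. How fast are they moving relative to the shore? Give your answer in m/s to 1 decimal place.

5.2 m/s

In east/north components (m/s): passenger relative to ferry = (-1.530, 0.000); ferry relative to water = (6.350, 0.000); water relative to ground = (0.000, -2.040).
Sum = (4.820, -2.040) m/s.
Speed = |(4.820, -2.040)| = 5.234 m/s.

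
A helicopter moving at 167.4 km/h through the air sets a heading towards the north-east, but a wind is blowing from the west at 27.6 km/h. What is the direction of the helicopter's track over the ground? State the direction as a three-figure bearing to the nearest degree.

051°

Taking east as x and north as y: velocity relative to the air = (118.370, 118.370) km/h; the air relative to ground = (27.600, 0.000) km/h.
Velocity relative to ground = (118.370, 118.370) + (27.600, 0.000) = (145.970, 118.370) km/h.
Bearing = atan2(145.97, 118.37) = 50.96° clockwise from north.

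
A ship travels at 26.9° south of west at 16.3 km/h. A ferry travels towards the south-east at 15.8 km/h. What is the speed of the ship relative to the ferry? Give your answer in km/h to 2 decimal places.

Taking east as x and north as y: ship velocity = (-14.536, -7.375) km/h; ferry velocity = (11.172, -11.172) km/h.
Velocity of ship relative to ferry = (-14.536, -7.375) − (11.172, -11.172) = (-25.709, 3.798) km/h.
Magnitude = |(-25.709, 3.798)| = 25.988 km/h.

25.99 km/h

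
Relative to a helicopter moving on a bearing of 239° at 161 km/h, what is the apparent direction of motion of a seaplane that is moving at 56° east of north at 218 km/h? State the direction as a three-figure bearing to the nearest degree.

057°

Taking east as x and north as y: seaplane velocity = (180.730, 121.904) km/h; helicopter velocity = (-138.004, -82.921) km/h.
Velocity of seaplane relative to helicopter = (180.730, 121.904) − (-138.004, -82.921) = (318.734, 204.825) km/h.
Bearing = atan2(318.73, 204.83) = 57.27° clockwise from north.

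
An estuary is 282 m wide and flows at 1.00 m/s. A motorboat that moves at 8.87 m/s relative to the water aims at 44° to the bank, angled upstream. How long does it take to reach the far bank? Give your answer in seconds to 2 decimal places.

The component of the motorboat's velocity perpendicular to the bank is 8.87 × sin 44° = 6.162 m/s.
Only the cross-stream component determines the crossing time; the current contributes nothing perpendicular to the bank.
Time = 282 / 6.162 = 45.767 s.

45.77 s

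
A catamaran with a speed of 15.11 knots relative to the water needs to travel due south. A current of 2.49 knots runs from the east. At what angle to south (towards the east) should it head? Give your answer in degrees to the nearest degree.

The current pushes perpendicular to the desired track; the heading must have a component into the current equal to 2.49 knots: 15.11 sin θ = 2.49.
sin θ = 0.1648, so θ = 9.485°.

9°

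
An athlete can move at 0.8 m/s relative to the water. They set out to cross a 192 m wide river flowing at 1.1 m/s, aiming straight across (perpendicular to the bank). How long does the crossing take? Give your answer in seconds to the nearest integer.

The component of the athlete's velocity perpendicular to the bank is 0.8 m/s.
Only the cross-stream component determines the crossing time; the current contributes nothing perpendicular to the bank.
Time = 192 / 0.800 = 240.000 s.

240 s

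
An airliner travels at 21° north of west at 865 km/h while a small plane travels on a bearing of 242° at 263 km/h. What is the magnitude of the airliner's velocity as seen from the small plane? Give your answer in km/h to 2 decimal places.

720.34 km/h

Taking east as x and north as y: airliner velocity = (-807.547, 309.988) km/h; small plane velocity = (-232.215, -123.471) km/h.
Velocity of airliner relative to small plane = (-807.547, 309.988) − (-232.215, -123.471) = (-575.332, 433.459) km/h.
Magnitude = |(-575.332, 433.459)| = 720.343 km/h.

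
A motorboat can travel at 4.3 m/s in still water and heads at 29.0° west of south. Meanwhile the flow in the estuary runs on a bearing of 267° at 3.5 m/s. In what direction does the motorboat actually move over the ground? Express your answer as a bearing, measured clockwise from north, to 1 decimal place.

Taking east as x and north as y: velocity relative to the water = (-2.085, -3.761) m/s; the water relative to ground = (-3.495, -0.183) m/s.
Velocity relative to ground = (-2.085, -3.761) + (-3.495, -0.183) = (-5.580, -3.944) m/s.
Bearing = atan2(-5.58, -3.94) = 234.75° clockwise from north.

234.7°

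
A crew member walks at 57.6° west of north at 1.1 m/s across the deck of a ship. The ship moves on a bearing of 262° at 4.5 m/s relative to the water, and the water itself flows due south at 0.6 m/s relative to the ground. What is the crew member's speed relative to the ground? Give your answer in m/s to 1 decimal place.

5.4 m/s

In east/north components (m/s): crew member relative to ship = (-0.929, 0.589); ship relative to water = (-4.456, -0.626); water relative to ground = (0.000, -0.600).
Sum = (-5.385, -0.637) m/s.
Speed = |(-5.385, -0.637)| = 5.422 m/s.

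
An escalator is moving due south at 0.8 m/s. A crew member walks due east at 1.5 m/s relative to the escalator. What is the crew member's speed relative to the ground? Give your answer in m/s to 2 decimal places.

1.70 m/s

Taking east as x and north as y: escalator velocity = (0.000, -0.800) m/s; crew member velocity relative to escalator = (1.500, 0.000) m/s.
Velocity relative to ground = (0.000, -0.800) + (1.500, 0.000) = (1.500, -0.800) m/s.
Speed = |(1.500, -0.800)| = 1.700 m/s.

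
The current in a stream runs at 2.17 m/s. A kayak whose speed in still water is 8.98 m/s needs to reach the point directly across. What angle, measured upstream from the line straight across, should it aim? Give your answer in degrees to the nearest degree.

To cancel the current, the upstream component of the kayak's velocity must equal the flow: 8.98 sin θ = 2.17.
sin θ = 2.17 / 8.98 = 0.2416.
θ = arcsin(0.2416) = 13.984°.

14°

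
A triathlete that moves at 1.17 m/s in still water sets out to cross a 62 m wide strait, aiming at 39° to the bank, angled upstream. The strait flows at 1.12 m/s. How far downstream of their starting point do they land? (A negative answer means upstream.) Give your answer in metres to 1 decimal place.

Perpendicular speed = 0.736 m/s; crossing time = 62 / 0.736 = 84.204 s.
Net downstream speed = 0.211 m/s.
Drift = 0.211 × 84.204 = 17.745 m (downstream).

17.7 m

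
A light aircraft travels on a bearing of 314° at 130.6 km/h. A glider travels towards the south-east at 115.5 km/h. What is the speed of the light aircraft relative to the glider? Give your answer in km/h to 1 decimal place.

Taking east as x and north as y: light aircraft velocity = (-93.946, 90.722) km/h; glider velocity = (81.671, -81.671) km/h.
Velocity of light aircraft relative to glider = (-93.946, 90.722) − (81.671, -81.671) = (-175.617, 172.393) km/h.
Magnitude = |(-175.617, 172.393)| = 246.091 km/h.

246.1 km/h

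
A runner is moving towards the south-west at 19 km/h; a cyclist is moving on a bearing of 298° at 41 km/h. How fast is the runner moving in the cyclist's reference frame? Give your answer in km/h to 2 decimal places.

Taking east as x and north as y: runner velocity = (-13.435, -13.435) km/h; cyclist velocity = (-36.201, 19.248) km/h.
Velocity of runner relative to cyclist = (-13.435, -13.435) − (-36.201, 19.248) = (22.766, -32.683) km/h.
Magnitude = |(22.766, -32.683)| = 39.831 km/h.

39.83 km/h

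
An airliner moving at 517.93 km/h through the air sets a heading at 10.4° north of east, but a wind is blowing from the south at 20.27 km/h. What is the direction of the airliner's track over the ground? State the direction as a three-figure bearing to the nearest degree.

Taking east as x and north as y: velocity relative to the air = (509.421, 93.496) km/h; the air relative to ground = (0.000, 20.270) km/h.
Velocity relative to ground = (509.421, 93.496) + (0.000, 20.270) = (509.421, 113.766) km/h.
Bearing = atan2(509.42, 113.77) = 77.41° clockwise from north.

077°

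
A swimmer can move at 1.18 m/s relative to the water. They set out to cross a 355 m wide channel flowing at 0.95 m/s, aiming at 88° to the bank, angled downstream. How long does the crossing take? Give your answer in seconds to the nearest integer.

301 s

The component of the swimmer's velocity perpendicular to the bank is 1.18 × sin 88° = 1.179 m/s.
The flow acts along the bank and has no component across it.
Time = 355 / 1.179 = 301.031 s.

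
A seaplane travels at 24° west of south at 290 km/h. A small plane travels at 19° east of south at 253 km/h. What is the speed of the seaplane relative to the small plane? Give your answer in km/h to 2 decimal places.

201.97 km/h

Taking east as x and north as y: seaplane velocity = (-117.954, -264.928) km/h; small plane velocity = (82.369, -239.216) km/h.
Velocity of seaplane relative to small plane = (-117.954, -264.928) − (82.369, -239.216) = (-200.322, -25.712) km/h.
Magnitude = |(-200.322, -25.712)| = 201.966 km/h.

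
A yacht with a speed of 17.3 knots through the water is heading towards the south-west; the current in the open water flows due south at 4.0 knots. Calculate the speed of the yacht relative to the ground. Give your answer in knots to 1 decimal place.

Taking east as x and north as y: velocity relative to the water = (-12.233, -12.233) knots; the water relative to ground = (0.000, -4.000) knots.
Velocity relative to ground = (-12.233, -12.233) + (0.000, -4.000) = (-12.233, -16.233) knots.
Speed = |(-12.233, -16.233)| = 20.326 knots.

20.3 knots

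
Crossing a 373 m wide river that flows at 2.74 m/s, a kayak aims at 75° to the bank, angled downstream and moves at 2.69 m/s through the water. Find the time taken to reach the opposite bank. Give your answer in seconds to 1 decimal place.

The component of the kayak's velocity perpendicular to the bank is 2.69 × sin 75° = 2.598 m/s.
The flow acts along the bank and has no component across it.
Time = 373 / 2.598 = 143.553 s.

143.6 s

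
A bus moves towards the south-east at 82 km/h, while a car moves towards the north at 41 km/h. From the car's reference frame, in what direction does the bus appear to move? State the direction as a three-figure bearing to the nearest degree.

Taking east as x and north as y: bus velocity = (57.983, -57.983) km/h; car velocity = (0.000, 41.000) km/h.
Velocity of bus relative to car = (57.983, -57.983) − (0.000, 41.000) = (57.983, -98.983) km/h.
Bearing = atan2(57.98, -98.98) = 149.64° clockwise from north.

150°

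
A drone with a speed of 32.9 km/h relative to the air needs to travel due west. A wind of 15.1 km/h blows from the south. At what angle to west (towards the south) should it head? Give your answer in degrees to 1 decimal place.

The wind pushes perpendicular to the desired track; the heading must have a component into the wind equal to 15.1 km/h: 32.9 sin θ = 15.1.
sin θ = 0.4590, so θ = 27.320°.

27.3°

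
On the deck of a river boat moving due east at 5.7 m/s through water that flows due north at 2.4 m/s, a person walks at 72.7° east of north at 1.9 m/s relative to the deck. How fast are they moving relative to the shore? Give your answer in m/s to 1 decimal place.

8.1 m/s

In east/north components (m/s): person relative to river boat = (1.814, 0.565); river boat relative to water = (5.700, 0.000); water relative to ground = (0.000, 2.400).
Sum = (7.514, 2.965) m/s.
Speed = |(7.514, 2.965)| = 8.078 m/s.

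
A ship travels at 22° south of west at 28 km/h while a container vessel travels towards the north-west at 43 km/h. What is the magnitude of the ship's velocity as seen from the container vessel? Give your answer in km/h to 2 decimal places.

Taking east as x and north as y: ship velocity = (-25.961, -10.489) km/h; container vessel velocity = (-30.406, 30.406) km/h.
Velocity of ship relative to container vessel = (-25.961, -10.489) − (-30.406, 30.406) = (4.444, -40.895) km/h.
Magnitude = |(4.444, -40.895)| = 41.135 km/h.

41.14 km/h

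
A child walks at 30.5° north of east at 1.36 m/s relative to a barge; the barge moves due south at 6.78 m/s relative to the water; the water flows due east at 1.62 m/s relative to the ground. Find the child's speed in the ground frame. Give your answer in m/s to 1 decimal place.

6.7 m/s

In east/north components (m/s): child relative to barge = (1.172, 0.690); barge relative to water = (0.000, -6.780); water relative to ground = (1.620, 0.000).
Sum = (2.792, -6.090) m/s.
Speed = |(2.792, -6.090)| = 6.699 m/s.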